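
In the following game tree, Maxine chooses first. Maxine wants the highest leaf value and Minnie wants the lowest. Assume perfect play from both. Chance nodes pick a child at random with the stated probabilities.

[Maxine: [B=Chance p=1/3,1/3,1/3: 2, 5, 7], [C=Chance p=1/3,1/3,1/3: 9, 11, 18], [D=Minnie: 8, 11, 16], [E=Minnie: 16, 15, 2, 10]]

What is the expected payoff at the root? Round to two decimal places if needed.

12.67

B (Chance): 1/3·2 + 1/3·5 + 1/3·7 = 4.67
C (Chance): 1/3·9 + 1/3·11 + 1/3·18 = 12.67
D (Minnie): min(8, 11, 16) = 8
E (Minnie): min(16, 15, 2, 10) = 2
Root (Maxine): max(4.67, 12.67, 8, 2) = 12.67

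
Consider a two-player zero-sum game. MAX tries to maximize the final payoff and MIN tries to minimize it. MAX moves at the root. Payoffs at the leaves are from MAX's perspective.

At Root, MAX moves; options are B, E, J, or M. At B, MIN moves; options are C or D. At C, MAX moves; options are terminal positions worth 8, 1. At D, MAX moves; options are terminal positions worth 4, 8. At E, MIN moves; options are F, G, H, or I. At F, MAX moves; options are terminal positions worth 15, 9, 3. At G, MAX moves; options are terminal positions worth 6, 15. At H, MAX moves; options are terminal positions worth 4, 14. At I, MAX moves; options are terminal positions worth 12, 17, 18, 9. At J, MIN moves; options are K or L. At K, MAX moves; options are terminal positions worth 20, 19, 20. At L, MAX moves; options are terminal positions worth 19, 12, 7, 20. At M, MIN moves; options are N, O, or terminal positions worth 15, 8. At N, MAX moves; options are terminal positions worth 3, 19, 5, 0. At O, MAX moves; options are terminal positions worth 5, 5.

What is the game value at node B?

C: max(8, 1) = 8
D: max(4, 8) = 8
B: min(8, 8) = 8

8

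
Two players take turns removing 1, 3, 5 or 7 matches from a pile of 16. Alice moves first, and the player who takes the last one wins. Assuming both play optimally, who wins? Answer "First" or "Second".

W/L table (W = player to move can force a win):
i:   0  1  2  3  4  5  6  7  8  9 10 11 12 13 14 15 16
     L  W  L  W  L  W  L  W  L  W  L  W  L  W  L  W  L
Position 16 is L, so the second player wins.

Second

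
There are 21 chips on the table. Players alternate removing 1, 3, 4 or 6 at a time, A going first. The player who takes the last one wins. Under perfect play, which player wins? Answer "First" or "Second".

Second

Positions where the player to move wins (W) vs loses (L):
i:   0  1  2  3  4  5  6  7  8  9 10 11 12 13 14 15 16 17 18 19 20 21
     L  W  L  W  W  W  W  L  W  L  W  W  W  W  L  W  L  W  W  W  W  L
Position 21 is L, so the second player wins.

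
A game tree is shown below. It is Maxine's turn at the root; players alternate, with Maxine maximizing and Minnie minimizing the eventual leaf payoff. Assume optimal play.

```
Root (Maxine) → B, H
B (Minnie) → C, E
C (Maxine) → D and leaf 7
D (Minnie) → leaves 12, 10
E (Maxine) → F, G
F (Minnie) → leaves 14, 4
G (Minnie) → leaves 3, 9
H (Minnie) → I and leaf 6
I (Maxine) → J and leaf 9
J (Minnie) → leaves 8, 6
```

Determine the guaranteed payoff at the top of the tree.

6

D (Minnie): min(12, 10) = 10
C (Maxine): max(10, 7) = 10
F (Minnie): min(14, 4) = 4
G (Minnie): min(3, 9) = 3
E (Maxine): max(4, 3) = 4
B (Minnie): min(10, 4) = 4
J (Minnie): min(8, 6) = 6
I (Maxine): max(6, 9) = 9
H (Minnie): min(9, 6) = 6
Root (Maxine): max(4, 6) = 6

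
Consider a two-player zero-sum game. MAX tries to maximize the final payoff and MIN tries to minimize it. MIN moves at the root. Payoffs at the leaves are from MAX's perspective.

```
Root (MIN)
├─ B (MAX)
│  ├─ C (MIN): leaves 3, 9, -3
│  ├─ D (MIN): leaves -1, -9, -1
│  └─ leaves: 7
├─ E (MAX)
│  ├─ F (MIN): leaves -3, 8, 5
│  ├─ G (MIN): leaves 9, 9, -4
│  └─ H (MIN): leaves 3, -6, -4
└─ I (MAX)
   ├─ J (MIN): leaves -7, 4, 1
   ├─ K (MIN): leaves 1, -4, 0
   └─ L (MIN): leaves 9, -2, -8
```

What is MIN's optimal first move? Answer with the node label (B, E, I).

C (MIN): min(3, 9, -3) = -3
D (MIN): min(-1, -9, -1) = -9
B (MAX): max(-3, -9, 7) = 7
F (MIN): min(-3, 8, 5) = -3
G (MIN): min(9, 9, -4) = -4
H (MIN): min(3, -6, -4) = -6
E (MAX): max(-3, -4, -6) = -3
J (MIN): min(-7, 4, 1) = -7
K (MIN): min(1, -4, 0) = -4
L (MIN): min(9, -2, -8) = -8
I (MAX): max(-7, -4, -8) = -4
Root (MIN): min(7, -3, -4) = -4
MIN picks the child with the lowest value: I (value -4).

I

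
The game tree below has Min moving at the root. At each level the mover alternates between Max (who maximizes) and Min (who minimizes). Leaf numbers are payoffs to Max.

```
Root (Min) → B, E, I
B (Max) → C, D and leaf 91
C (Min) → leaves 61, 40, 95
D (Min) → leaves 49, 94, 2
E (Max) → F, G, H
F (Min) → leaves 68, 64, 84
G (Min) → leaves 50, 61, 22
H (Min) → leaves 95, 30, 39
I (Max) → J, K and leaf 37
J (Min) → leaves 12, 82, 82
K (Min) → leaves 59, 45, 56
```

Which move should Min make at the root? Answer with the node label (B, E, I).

C (Min): min(61, 40, 95) = 40
D (Min): min(49, 94, 2) = 2
B (Max): max(40, 2, 91) = 91
F (Min): min(68, 64, 84) = 64
G (Min): min(50, 61, 22) = 22
H (Min): min(95, 30, 39) = 30
E (Max): max(64, 22, 30) = 64
J (Min): min(12, 82, 82) = 12
K (Min): min(59, 45, 56) = 45
I (Max): max(12, 45, 37) = 45
Root (Min): min(91, 64, 45) = 45
Min picks the child with the lowest value: I (value 45).

I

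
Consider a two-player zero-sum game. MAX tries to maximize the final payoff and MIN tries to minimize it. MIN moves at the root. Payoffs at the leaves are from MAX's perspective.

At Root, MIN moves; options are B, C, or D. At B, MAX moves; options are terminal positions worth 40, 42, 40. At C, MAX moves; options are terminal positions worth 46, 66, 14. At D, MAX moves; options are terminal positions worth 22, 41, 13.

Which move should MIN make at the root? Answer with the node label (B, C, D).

D

B (MAX): max(40, 42, 40) = 42
C (MAX): max(46, 66, 14) = 66
D (MAX): max(22, 41, 13) = 41
Root (MIN): min(42, 66, 41) = 41
MIN picks the child with the lowest value: D (value 41).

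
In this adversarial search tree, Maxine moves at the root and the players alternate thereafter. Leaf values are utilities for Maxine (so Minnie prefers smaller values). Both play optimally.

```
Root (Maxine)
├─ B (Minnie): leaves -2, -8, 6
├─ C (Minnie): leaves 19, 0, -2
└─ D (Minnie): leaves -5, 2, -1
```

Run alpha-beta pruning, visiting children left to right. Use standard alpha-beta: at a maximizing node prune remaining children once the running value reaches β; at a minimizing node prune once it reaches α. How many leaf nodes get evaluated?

B [α=-∞,β=+∞]: v=-8
C [α=-8,β=+∞]: v=-2
D [α=-2,β=+∞]: v=-5 after child 1 ≤ α → α-cutoff, skip 2
Root [α=-∞,β=+∞]: v=-2
Leaves evaluated: 7 of 9.

7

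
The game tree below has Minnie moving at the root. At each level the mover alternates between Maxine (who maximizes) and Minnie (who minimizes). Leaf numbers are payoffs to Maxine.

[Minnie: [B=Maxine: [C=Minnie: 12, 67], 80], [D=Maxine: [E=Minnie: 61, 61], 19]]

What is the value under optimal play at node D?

61

E: min(61, 61) = 61
D: max(61, 19) = 61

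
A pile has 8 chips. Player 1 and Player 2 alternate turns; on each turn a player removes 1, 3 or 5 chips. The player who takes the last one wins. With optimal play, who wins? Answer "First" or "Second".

Positions where the player to move wins (W) vs loses (L):
i:   0  1  2  3  4  5  6  7  8
     L  W  L  W  L  W  L  W  L
Position 8 is L, so the second player wins.

Second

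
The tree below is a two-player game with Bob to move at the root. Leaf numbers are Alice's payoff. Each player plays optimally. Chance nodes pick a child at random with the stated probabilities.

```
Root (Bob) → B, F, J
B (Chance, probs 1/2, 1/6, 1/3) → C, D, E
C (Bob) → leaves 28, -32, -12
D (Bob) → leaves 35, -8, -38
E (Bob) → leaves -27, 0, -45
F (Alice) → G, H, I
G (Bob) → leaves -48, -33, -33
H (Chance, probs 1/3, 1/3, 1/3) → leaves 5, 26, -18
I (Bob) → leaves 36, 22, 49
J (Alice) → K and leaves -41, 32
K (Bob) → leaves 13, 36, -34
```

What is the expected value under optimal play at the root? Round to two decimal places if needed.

C (Bob): min(28, -32, -12) = -32
D (Bob): min(35, -8, -38) = -38
E (Bob): min(-27, 0, -45) = -45
B (Chance): 1/2·-32 + 1/6·-38 + 1/3·-45 = -37.33
G (Bob): min(-48, -33, -33) = -48
H (Chance): 1/3·5 + 1/3·26 + 1/3·-18 = 4.33
I (Bob): min(36, 22, 49) = 22
F (Alice): max(-48, 4.33, 22) = 22
K (Bob): min(13, 36, -34) = -34
J (Alice): max(-34, -41, 32) = 32
Root (Bob): min(-37.33, 22, 32) = -37.33

-37.33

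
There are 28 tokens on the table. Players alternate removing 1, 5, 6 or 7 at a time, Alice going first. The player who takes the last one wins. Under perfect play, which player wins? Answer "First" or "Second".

Positions where the player to move wins (W) vs loses (L):
i:   0  1  2  3  4  5  6  7  8  9 10 11 12 13 14 15 16 17 18 19 20 21 22 23 24 25 26 27 28
     L  W  L  W  L  W  W  W  W  W  W  W  L  W  L  W  L  W  W  W  W  W  W  W  L  W  L  W  L
Position 28 is L, so the second player wins.

Second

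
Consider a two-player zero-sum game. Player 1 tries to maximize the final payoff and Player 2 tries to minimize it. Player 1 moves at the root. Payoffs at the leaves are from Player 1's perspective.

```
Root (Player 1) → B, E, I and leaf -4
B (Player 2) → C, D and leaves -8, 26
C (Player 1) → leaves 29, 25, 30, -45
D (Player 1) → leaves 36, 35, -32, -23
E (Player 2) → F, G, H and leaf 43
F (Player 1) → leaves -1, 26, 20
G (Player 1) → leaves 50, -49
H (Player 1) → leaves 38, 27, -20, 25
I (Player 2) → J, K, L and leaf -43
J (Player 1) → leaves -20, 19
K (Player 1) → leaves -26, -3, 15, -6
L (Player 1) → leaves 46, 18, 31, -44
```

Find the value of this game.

26

C (Player 1): max(29, 25, 30, -45) = 30
D (Player 1): max(36, 35, -32, -23) = 36
B (Player 2): min(30, 36, -8, 26) = -8
F (Player 1): max(-1, 26, 20) = 26
G (Player 1): max(50, -49) = 50
H (Player 1): max(38, 27, -20, 25) = 38
E (Player 2): min(26, 50, 38, 43) = 26
J (Player 1): max(-20, 19) = 19
K (Player 1): max(-26, -3, 15, -6) = 15
L (Player 1): max(46, 18, 31, -44) = 46
I (Player 2): min(19, 15, 46, -43) = -43
Root (Player 1): max(-8, 26, -43, -4) = 26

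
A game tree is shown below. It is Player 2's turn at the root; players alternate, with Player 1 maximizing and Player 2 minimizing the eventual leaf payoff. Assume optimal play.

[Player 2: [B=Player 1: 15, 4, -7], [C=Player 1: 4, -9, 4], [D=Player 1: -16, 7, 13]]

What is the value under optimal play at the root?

4

B (Player 1): max(15, 4, -7) = 15
C (Player 1): max(4, -9, 4) = 4
D (Player 1): max(-16, 7, 13) = 13
Root (Player 2): min(15, 4, 13) = 4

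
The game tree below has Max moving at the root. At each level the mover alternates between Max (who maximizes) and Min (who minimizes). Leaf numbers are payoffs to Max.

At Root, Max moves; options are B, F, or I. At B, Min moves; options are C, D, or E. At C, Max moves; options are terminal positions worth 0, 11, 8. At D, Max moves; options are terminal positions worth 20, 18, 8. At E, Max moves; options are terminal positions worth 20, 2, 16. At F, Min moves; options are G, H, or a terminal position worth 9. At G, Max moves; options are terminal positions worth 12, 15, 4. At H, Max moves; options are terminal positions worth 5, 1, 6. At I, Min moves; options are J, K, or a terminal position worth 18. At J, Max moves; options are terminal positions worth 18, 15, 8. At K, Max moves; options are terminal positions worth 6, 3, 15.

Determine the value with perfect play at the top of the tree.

C (Max): max(0, 11, 8) = 11
D (Max): max(20, 18, 8) = 20
E (Max): max(20, 2, 16) = 20
B (Min): min(11, 20, 20) = 11
G (Max): max(12, 15, 4) = 15
H (Max): max(5, 1, 6) = 6
F (Min): min(15, 6, 9) = 6
J (Max): max(18, 15, 8) = 18
K (Max): max(6, 3, 15) = 15
I (Min): min(18, 15, 18) = 15
Root (Max): max(11, 6, 15) = 15

15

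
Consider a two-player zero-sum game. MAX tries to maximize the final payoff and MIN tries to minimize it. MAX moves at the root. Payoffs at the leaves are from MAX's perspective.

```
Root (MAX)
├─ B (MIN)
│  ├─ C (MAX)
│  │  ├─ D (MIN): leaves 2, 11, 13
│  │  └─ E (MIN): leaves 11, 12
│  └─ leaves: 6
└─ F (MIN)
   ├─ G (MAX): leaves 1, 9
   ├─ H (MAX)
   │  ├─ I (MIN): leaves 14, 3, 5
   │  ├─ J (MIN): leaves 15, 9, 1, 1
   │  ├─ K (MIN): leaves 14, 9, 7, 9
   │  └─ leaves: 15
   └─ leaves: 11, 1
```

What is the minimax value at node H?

15

I: min(14, 3, 5) = 3
J: min(15, 9, 1, 1) = 1
K: min(14, 9, 7, 9) = 7
H: max(3, 1, 7, 15) = 15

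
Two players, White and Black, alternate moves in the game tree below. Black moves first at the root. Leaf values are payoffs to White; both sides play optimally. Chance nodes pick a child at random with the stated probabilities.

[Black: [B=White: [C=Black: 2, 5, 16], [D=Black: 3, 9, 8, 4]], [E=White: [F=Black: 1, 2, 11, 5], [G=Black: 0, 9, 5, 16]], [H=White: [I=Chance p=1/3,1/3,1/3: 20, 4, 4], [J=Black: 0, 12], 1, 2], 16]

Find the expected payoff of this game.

1

C (Black): min(2, 5, 16) = 2
D (Black): min(3, 9, 8, 4) = 3
B (White): max(2, 3) = 3
F (Black): min(1, 2, 11, 5) = 1
G (Black): min(0, 9, 5, 16) = 0
E (White): max(1, 0) = 1
I (Chance): 1/3·20 + 1/3·4 + 1/3·4 = 9.33
J (Black): min(0, 12) = 0
H (White): max(9.33, 0, 1, 2) = 9.33
Root (Black): min(3, 1, 9.33, 16) = 1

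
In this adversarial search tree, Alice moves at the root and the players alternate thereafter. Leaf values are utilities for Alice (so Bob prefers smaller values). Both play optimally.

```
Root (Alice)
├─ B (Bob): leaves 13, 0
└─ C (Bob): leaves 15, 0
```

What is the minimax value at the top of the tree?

B (Bob): min(13, 0) = 0
C (Bob): min(15, 0) = 0
Root (Alice): max(0, 0) = 0

0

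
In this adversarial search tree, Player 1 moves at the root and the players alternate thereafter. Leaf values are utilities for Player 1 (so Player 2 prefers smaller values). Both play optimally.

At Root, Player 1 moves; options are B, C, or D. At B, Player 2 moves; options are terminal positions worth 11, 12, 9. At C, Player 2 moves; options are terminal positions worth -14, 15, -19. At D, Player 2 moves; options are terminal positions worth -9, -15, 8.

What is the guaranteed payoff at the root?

B (Player 2): min(11, 12, 9) = 9
C (Player 2): min(-14, 15, -19) = -19
D (Player 2): min(-9, -15, 8) = -15
Root (Player 1): max(9, -19, -15) = 9

9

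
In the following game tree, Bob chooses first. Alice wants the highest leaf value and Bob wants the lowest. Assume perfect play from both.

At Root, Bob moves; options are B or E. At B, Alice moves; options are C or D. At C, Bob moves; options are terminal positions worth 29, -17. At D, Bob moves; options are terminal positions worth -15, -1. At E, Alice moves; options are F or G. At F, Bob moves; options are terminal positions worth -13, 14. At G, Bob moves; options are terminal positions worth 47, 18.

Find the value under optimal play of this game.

-15

C (Bob): min(29, -17) = -17
D (Bob): min(-15, -1) = -15
B (Alice): max(-17, -15) = -15
F (Bob): min(-13, 14) = -13
G (Bob): min(47, 18) = 18
E (Alice): max(-13, 18) = 18
Root (Bob): min(-15, 18) = -15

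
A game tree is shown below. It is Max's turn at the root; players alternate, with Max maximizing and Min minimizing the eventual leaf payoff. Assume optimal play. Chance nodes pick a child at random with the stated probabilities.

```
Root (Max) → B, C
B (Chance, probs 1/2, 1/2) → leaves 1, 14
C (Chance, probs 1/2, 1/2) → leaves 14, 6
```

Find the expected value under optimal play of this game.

10

B (Chance): 1/2·1 + 1/2·14 = 7.5
C (Chance): 1/2·14 + 1/2·6 = 10
Root (Max): max(7.5, 10) = 10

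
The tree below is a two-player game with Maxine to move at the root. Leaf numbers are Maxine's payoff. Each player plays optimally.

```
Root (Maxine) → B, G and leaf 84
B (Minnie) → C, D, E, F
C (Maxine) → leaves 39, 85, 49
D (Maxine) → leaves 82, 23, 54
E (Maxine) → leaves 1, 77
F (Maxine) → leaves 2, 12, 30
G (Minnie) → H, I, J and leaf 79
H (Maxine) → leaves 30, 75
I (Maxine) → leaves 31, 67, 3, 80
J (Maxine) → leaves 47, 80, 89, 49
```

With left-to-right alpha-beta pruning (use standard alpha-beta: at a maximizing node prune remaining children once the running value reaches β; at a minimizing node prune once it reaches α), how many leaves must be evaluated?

C [α=-∞,β=+∞]: v=85
D [α=-∞,β=85]: v=82
E [α=-∞,β=82]: v=77
F [α=-∞,β=77]: v=30
B [α=-∞,β=+∞]: v=30
H [α=30,β=+∞]: v=75
I [α=30,β=75]: v=80
J [α=30,β=75]: v=80 after child 2 ≥ β → β-cutoff, skip 2
G [α=30,β=+∞]: v=75
Root [α=-∞,β=+∞]: v=84
Leaves evaluated: 21 of 23.

21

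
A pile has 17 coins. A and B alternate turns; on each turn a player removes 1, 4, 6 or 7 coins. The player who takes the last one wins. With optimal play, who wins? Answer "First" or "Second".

First

Compute winning (W) and losing (L) positions by backward induction:
i:   0  1  2  3  4  5  6  7  8  9 10 11 12 13 14 15 16 17
     L  W  L  W  W  L  W  W  W  W  L  W  W  L  W  L  W  W
Position 17 is W, so the first player wins.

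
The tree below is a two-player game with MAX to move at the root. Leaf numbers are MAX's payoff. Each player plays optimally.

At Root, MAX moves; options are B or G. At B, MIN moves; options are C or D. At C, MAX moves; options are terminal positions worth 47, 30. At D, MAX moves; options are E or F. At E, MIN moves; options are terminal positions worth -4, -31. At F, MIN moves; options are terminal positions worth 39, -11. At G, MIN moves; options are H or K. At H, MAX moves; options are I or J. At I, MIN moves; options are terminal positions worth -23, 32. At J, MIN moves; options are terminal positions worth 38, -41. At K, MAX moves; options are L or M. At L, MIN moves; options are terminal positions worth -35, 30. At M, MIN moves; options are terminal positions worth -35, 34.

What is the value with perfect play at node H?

-23

I: min(-23, 32) = -23
J: min(38, -41) = -41
H: max(-23, -41) = -23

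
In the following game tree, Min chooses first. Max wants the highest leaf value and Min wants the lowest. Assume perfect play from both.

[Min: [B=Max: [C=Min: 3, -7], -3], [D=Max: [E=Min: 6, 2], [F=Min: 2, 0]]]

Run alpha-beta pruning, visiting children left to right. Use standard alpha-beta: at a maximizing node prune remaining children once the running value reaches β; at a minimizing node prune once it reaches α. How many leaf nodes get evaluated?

C [α=-∞,β=+∞]: v=-7
B [α=-∞,β=+∞]: v=-3
E [α=-∞,β=-3]: v=2
D [α=-∞,β=-3]: v=2 after child 1 ≥ β → β-cutoff, skip 1
Root [α=-∞,β=+∞]: v=-3
Leaves evaluated: 5 of 7.

5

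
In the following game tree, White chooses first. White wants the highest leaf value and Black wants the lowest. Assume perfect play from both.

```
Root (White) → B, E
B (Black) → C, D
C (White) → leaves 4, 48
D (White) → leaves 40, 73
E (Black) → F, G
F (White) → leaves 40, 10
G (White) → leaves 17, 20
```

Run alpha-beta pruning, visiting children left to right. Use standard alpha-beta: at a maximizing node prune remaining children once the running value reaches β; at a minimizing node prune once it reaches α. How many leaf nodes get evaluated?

C [α=-∞,β=+∞]: v=48
D [α=-∞,β=48]: v=73
B [α=-∞,β=+∞]: v=48
F [α=48,β=+∞]: v=40
E [α=48,β=+∞]: v=40 after child 1 ≤ α → α-cutoff, skip 1
Root [α=-∞,β=+∞]: v=48
Leaves evaluated: 6 of 8.

6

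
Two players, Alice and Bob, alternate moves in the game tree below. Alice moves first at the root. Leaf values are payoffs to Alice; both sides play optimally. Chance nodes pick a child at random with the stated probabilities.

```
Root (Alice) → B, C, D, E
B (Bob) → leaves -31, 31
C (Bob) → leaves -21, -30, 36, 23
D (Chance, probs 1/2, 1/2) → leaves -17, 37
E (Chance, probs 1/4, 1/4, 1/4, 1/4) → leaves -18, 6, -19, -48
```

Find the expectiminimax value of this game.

B (Bob): min(-31, 31) = -31
C (Bob): min(-21, -30, 36, 23) = -30
D (Chance): 1/2·-17 + 1/2·37 = 10
E (Chance): 1/4·-18 + 1/4·6 + 1/4·-19 + 1/4·-48 = -19.75
Root (Alice): max(-31, -30, 10, -19.75) = 10

10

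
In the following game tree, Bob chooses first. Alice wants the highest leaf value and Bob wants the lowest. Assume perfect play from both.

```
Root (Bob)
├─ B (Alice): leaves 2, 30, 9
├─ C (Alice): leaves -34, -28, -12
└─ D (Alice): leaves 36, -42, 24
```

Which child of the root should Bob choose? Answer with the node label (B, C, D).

B (Alice): max(2, 30, 9) = 30
C (Alice): max(-34, -28, -12) = -12
D (Alice): max(36, -42, 24) = 36
Root (Bob): min(30, -12, 36) = -12
Bob picks the child with the lowest value: C (value -12).

C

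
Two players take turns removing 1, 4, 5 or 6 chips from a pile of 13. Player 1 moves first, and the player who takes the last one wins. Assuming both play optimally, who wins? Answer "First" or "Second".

First

Mark each pile size as W (mover wins) or L (mover loses):
i:   0  1  2  3  4  5  6  7  8  9 10 11 12 13
     L  W  L  W  W  W  W  W  W  L  W  L  W  W
Position 13 is W, so the first player wins.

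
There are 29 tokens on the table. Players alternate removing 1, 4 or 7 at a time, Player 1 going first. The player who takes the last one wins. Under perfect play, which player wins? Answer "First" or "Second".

W/L table (W = player to move can force a win):
i:   0  1  2  3  4  5  6  7  8  9 10 11 12 13 14 15 16 17 18 19 20 21 22 23 24 25 26 27 28 29
     L  W  L  W  W  L  W  W  L  W  L  W  W  L  W  W  L  W  L  W  W  L  W  W  L  W  L  W  W  L
Position 29 is L, so the second player wins.

Second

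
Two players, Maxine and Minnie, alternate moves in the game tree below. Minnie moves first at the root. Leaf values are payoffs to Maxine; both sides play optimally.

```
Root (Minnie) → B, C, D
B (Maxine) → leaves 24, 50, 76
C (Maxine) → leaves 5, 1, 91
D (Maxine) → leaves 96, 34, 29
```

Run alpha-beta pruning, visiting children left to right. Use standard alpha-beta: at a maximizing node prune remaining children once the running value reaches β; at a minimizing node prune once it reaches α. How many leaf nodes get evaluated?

B [α=-∞,β=+∞]: v=76
C [α=-∞,β=76]: v=91
D [α=-∞,β=76]: v=96 after child 1 ≥ β → β-cutoff, skip 2
Root [α=-∞,β=+∞]: v=76
Leaves evaluated: 7 of 9.

7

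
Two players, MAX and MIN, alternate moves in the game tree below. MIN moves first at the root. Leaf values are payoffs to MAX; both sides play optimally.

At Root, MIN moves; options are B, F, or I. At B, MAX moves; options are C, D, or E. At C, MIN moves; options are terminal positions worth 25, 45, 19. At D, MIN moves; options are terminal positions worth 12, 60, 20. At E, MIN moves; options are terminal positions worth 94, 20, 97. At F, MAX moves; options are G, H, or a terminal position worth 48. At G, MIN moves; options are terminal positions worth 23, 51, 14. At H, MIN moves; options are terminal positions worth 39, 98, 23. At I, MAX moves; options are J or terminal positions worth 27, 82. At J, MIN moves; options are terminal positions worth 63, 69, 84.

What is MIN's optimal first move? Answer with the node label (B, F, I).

C (MIN): min(25, 45, 19) = 19
D (MIN): min(12, 60, 20) = 12
E (MIN): min(94, 20, 97) = 20
B (MAX): max(19, 12, 20) = 20
G (MIN): min(23, 51, 14) = 14
H (MIN): min(39, 98, 23) = 23
F (MAX): max(14, 23, 48) = 48
J (MIN): min(63, 69, 84) = 63
I (MAX): max(63, 27, 82) = 82
Root (MIN): min(20, 48, 82) = 20
MIN picks the child with the lowest value: B (value 20).

B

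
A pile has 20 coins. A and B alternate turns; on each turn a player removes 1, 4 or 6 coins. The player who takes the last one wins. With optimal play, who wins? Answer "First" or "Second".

Compute winning (W) and losing (L) positions by backward induction:
i:   0  1  2  3  4  5  6  7  8  9 10 11 12 13 14 15 16 17 18 19 20
     L  W  L  W  W  L  W  L  W  W  L  W  L  W  W  L  W  L  W  W  L
Position 20 is L, so the second player wins.

Second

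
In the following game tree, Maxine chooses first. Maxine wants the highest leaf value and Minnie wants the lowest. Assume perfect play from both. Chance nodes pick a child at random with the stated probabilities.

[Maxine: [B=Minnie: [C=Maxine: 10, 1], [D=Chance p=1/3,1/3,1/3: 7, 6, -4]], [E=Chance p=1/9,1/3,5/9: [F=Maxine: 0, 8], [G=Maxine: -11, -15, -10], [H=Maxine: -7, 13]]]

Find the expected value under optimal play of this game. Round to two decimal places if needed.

4.78

C (Maxine): max(10, 1) = 10
D (Chance): 1/3·7 + 1/3·6 + 1/3·-4 = 3
B (Minnie): min(10, 3) = 3
F (Maxine): max(0, 8) = 8
G (Maxine): max(-11, -15, -10) = -10
H (Maxine): max(-7, 13) = 13
E (Chance): 1/9·8 + 1/3·-10 + 5/9·13 = 4.78
Root (Maxine): max(3, 4.78) = 4.78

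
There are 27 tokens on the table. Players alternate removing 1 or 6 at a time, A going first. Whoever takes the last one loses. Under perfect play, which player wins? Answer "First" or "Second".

First

Positions where the player to move wins (W) vs loses (L):
i:   0  1  2  3  4  5  6  7  8  9 10 11 12 13 14 15 16 17 18 19 20 21 22 23 24 25 26 27
     W  L  W  L  W  L  W  W  L  W  L  W  L  W  W  L  W  L  W  L  W  W  L  W  L  W  L  W
Position 27 is W, so the first player wins.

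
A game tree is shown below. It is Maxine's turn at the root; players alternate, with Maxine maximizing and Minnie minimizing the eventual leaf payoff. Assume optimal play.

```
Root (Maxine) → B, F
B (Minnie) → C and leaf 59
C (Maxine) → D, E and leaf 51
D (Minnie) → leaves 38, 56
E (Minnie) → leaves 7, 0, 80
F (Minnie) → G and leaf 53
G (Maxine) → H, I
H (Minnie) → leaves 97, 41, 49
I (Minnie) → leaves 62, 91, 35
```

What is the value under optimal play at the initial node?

D (Minnie): min(38, 56) = 38
E (Minnie): min(7, 0, 80) = 0
C (Maxine): max(38, 0, 51) = 51
B (Minnie): min(51, 59) = 51
H (Minnie): min(97, 41, 49) = 41
I (Minnie): min(62, 91, 35) = 35
G (Maxine): max(41, 35) = 41
F (Minnie): min(41, 53) = 41
Root (Maxine): max(51, 41) = 51

51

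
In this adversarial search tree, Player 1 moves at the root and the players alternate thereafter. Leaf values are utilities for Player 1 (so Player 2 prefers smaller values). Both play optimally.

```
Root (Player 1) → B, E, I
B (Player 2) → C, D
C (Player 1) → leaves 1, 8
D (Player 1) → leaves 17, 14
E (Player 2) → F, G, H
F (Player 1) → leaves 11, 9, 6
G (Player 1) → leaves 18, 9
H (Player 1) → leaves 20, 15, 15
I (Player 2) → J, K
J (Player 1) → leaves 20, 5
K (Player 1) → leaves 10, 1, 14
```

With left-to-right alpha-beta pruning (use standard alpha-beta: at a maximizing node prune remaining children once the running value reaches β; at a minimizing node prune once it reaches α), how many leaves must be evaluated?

C [α=-∞,β=+∞]: v=8
D [α=-∞,β=8]: v=17 after child 1 ≥ β → β-cutoff, skip 1
B [α=-∞,β=+∞]: v=8
F [α=8,β=+∞]: v=11
G [α=8,β=11]: v=18 after child 1 ≥ β → β-cutoff, skip 1
H [α=8,β=11]: v=20 after child 1 ≥ β → β-cutoff, skip 2
E [α=8,β=+∞]: v=11
J [α=11,β=+∞]: v=20
K [α=11,β=20]: v=14
I [α=11,β=+∞]: v=14
Root [α=-∞,β=+∞]: v=14
Leaves evaluated: 13 of 17.

13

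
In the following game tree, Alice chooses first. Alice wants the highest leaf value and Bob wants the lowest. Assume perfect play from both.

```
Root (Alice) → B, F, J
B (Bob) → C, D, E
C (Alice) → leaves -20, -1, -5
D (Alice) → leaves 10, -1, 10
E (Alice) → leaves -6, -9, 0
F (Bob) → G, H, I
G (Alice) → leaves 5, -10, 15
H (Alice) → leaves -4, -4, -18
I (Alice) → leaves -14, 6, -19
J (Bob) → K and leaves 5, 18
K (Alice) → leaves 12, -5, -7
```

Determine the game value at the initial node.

C (Alice): max(-20, -1, -5) = -1
D (Alice): max(10, -1, 10) = 10
E (Alice): max(-6, -9, 0) = 0
B (Bob): min(-1, 10, 0) = -1
G (Alice): max(5, -10, 15) = 15
H (Alice): max(-4, -4, -18) = -4
I (Alice): max(-14, 6, -19) = 6
F (Bob): min(15, -4, 6) = -4
K (Alice): max(12, -5, -7) = 12
J (Bob): min(12, 5, 18) = 5
Root (Alice): max(-1, -4, 5) = 5

5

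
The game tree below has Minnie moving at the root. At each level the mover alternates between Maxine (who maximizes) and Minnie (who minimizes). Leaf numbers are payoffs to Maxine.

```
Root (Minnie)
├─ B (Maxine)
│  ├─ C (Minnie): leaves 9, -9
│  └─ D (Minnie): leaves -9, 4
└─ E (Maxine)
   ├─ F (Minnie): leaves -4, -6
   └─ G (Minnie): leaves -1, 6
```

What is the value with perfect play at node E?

-1

F: min(-4, -6) = -6
G: min(-1, 6) = -1
E: max(-6, -1) = -1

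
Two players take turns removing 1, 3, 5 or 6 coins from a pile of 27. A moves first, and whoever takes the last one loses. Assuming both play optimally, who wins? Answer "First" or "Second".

Second

i:   0  1  2  3  4  5  6  7  8  9 10 11 12 13 14 15 16 17 18 19 20 21 22 23 24 25 26 27
     W  L  W  L  W  L  W  W  W  W  W  W  L  W  L  W  L  W  W  W  W  W  W  L  W  L  W  L
Position 27 is L, so the second player wins.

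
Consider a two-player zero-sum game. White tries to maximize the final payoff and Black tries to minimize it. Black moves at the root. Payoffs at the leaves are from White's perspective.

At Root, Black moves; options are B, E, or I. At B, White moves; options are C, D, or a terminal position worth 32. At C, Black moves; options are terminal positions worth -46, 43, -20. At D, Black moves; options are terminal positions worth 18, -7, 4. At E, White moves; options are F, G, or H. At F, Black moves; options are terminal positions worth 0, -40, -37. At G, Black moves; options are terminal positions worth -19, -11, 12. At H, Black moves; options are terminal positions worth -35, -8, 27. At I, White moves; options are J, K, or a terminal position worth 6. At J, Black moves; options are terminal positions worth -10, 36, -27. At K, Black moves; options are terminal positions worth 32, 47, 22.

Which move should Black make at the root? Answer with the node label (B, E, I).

E

C (Black): min(-46, 43, -20) = -46
D (Black): min(18, -7, 4) = -7
B (White): max(-46, -7, 32) = 32
F (Black): min(0, -40, -37) = -40
G (Black): min(-19, -11, 12) = -19
H (Black): min(-35, -8, 27) = -35
E (White): max(-40, -19, -35) = -19
J (Black): min(-10, 36, -27) = -27
K (Black): min(32, 47, 22) = 22
I (White): max(-27, 22, 6) = 22
Root (Black): min(32, -19, 22) = -19
Black picks the child with the lowest value: E (value -19).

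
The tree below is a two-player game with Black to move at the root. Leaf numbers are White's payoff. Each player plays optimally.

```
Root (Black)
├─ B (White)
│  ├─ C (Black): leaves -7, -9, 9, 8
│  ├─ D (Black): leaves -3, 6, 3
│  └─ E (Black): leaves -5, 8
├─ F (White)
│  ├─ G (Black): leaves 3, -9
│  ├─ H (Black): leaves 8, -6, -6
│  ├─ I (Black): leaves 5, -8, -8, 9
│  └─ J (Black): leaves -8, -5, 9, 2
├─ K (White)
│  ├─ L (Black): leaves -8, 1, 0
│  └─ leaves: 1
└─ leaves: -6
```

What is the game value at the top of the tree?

-6

C (Black): min(-7, -9, 9, 8) = -9
D (Black): min(-3, 6, 3) = -3
E (Black): min(-5, 8) = -5
B (White): max(-9, -3, -5) = -3
G (Black): min(3, -9) = -9
H (Black): min(8, -6, -6) = -6
I (Black): min(5, -8, -8, 9) = -8
J (Black): min(-8, -5, 9, 2) = -8
F (White): max(-9, -6, -8, -8) = -6
L (Black): min(-8, 1, 0) = -8
K (White): max(-8, 1) = 1
Root (Black): min(-3, -6, 1, -6) = -6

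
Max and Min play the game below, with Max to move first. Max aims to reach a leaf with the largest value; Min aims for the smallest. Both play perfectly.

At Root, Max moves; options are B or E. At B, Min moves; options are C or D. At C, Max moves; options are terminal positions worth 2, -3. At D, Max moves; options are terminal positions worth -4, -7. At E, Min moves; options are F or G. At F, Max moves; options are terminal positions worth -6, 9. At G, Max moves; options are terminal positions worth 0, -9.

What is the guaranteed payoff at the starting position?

0

C (Max): max(2, -3) = 2
D (Max): max(-4, -7) = -4
B (Min): min(2, -4) = -4
F (Max): max(-6, 9) = 9
G (Max): max(0, -9) = 0
E (Min): min(9, 0) = 0
Root (Max): max(-4, 0) = 0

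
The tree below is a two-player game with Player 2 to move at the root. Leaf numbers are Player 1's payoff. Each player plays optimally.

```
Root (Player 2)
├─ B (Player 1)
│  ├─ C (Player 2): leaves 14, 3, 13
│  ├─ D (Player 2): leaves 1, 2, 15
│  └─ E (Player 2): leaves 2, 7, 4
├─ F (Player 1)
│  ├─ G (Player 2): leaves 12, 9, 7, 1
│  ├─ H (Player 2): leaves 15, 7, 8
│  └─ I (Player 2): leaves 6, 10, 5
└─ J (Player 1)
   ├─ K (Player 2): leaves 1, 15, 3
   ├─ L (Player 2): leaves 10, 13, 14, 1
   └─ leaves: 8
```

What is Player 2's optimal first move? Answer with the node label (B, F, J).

B

C (Player 2): min(14, 3, 13) = 3
D (Player 2): min(1, 2, 15) = 1
E (Player 2): min(2, 7, 4) = 2
B (Player 1): max(3, 1, 2) = 3
G (Player 2): min(12, 9, 7, 1) = 1
H (Player 2): min(15, 7, 8) = 7
I (Player 2): min(6, 10, 5) = 5
F (Player 1): max(1, 7, 5) = 7
K (Player 2): min(1, 15, 3) = 1
L (Player 2): min(10, 13, 14, 1) = 1
J (Player 1): max(1, 1, 8) = 8
Root (Player 2): min(3, 7, 8) = 3
Player 2 picks the child with the lowest value: B (value 3).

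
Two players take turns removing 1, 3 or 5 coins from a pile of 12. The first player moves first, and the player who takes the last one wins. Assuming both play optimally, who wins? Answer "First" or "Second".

Second

Mark each pile size as W (mover wins) or L (mover loses):
i:   0  1  2  3  4  5  6  7  8  9 10 11 12
     L  W  L  W  L  W  L  W  L  W  L  W  L
Position 12 is L, so the second player wins.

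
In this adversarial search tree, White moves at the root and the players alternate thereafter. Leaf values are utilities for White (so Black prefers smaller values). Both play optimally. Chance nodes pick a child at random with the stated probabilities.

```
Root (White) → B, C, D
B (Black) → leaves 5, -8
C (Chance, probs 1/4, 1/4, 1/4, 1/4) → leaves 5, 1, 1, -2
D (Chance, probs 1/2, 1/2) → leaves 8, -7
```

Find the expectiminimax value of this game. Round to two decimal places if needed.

B (Black): min(5, -8) = -8
C (Chance): 1/4·5 + 1/4·1 + 1/4·1 + 1/4·-2 = 1.25
D (Chance): 1/2·8 + 1/2·-7 = 0.5
Root (White): max(-8, 1.25, 0.5) = 1.25

1.25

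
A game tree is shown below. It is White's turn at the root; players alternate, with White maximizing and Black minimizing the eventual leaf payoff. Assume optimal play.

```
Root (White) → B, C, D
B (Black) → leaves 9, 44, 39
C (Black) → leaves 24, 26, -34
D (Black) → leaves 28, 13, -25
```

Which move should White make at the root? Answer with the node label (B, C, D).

B

B (Black): min(9, 44, 39) = 9
C (Black): min(24, 26, -34) = -34
D (Black): min(28, 13, -25) = -25
Root (White): max(9, -34, -25) = 9
White picks the child with the highest value: B (value 9).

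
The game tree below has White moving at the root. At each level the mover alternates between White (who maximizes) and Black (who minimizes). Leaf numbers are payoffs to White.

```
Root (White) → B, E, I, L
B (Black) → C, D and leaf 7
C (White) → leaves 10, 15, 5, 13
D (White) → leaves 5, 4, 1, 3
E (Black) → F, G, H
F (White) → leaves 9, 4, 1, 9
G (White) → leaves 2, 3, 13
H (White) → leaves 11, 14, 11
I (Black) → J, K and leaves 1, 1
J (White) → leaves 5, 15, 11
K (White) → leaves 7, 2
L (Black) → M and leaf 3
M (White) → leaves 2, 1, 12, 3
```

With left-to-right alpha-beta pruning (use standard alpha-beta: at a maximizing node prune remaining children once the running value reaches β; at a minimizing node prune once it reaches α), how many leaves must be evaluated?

27

C [α=-∞,β=+∞]: v=15
D [α=-∞,β=15]: v=5
B [α=-∞,β=+∞]: v=5
F [α=5,β=+∞]: v=9
G [α=5,β=9]: v=13
H [α=5,β=9]: v=11 after child 1 ≥ β → β-cutoff, skip 2
E [α=5,β=+∞]: v=9
J [α=9,β=+∞]: v=15
K [α=9,β=15]: v=7
I [α=9,β=+∞]: v=7 after child 2 ≤ α → α-cutoff, skip 2
M [α=9,β=+∞]: v=12
L [α=9,β=+∞]: v=3
Root [α=-∞,β=+∞]: v=9
Leaves evaluated: 27 of 31.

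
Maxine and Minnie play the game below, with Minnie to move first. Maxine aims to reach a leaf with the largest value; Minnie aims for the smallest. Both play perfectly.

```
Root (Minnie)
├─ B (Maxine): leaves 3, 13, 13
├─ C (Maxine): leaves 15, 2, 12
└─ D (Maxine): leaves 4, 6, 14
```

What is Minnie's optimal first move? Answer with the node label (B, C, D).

B

B (Maxine): max(3, 13, 13) = 13
C (Maxine): max(15, 2, 12) = 15
D (Maxine): max(4, 6, 14) = 14
Root (Minnie): min(13, 15, 14) = 13
Minnie picks the child with the lowest value: B (value 13).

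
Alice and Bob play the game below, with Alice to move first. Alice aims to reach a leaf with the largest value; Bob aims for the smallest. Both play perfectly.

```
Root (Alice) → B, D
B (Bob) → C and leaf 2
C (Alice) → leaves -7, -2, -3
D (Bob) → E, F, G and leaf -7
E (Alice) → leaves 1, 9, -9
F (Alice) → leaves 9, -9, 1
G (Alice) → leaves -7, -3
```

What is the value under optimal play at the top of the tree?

C (Alice): max(-7, -2, -3) = -2
B (Bob): min(-2, 2) = -2
E (Alice): max(1, 9, -9) = 9
F (Alice): max(9, -9, 1) = 9
G (Alice): max(-7, -3) = -3
D (Bob): min(9, 9, -3, -7) = -7
Root (Alice): max(-2, -7) = -2

-2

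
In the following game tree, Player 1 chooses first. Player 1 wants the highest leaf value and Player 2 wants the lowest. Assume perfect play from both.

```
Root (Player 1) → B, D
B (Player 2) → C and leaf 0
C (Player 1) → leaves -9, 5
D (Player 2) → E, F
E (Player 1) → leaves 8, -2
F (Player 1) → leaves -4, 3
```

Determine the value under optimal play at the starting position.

C (Player 1): max(-9, 5) = 5
B (Player 2): min(5, 0) = 0
E (Player 1): max(8, -2) = 8
F (Player 1): max(-4, 3) = 3
D (Player 2): min(8, 3) = 3
Root (Player 1): max(0, 3) = 3

3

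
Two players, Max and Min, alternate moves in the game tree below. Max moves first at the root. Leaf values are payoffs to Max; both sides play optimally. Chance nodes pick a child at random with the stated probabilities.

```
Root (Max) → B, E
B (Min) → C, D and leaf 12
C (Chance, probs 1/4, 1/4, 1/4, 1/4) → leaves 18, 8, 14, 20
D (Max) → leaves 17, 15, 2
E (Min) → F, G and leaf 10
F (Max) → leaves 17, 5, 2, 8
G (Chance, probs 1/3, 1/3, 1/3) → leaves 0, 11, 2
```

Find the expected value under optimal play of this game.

12

C (Chance): 1/4·18 + 1/4·8 + 1/4·14 + 1/4·20 = 15
D (Max): max(17, 15, 2) = 17
B (Min): min(15, 17, 12) = 12
F (Max): max(17, 5, 2, 8) = 17
G (Chance): 1/3·0 + 1/3·11 + 1/3·2 = 4.33
E (Min): min(17, 4.33, 10) = 4.33
Root (Max): max(12, 4.33) = 12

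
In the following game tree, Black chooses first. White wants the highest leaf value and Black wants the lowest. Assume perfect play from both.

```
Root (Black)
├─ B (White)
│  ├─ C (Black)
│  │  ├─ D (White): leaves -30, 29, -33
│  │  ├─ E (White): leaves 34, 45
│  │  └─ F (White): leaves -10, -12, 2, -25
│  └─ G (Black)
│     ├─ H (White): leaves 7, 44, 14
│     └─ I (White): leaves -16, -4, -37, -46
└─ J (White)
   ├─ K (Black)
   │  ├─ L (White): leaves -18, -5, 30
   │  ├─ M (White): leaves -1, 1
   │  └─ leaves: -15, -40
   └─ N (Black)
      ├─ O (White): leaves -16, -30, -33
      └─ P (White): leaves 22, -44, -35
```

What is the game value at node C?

2

D: max(-30, 29, -33) = 29
E: max(34, 45) = 45
F: max(-10, -12, 2, -25) = 2
C: min(29, 45, 2) = 2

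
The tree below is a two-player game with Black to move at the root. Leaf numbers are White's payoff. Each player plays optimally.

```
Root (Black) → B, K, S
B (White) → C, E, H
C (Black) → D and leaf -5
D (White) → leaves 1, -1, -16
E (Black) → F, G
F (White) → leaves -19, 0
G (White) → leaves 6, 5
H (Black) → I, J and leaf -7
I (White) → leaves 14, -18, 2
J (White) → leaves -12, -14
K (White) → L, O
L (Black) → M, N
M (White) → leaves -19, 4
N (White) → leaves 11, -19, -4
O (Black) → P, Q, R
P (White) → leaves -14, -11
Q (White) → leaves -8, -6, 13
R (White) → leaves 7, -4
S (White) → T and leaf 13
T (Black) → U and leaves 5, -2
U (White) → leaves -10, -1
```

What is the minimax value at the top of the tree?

D (White): max(1, -1, -16) = 1
C (Black): min(1, -5) = -5
F (White): max(-19, 0) = 0
G (White): max(6, 5) = 6
E (Black): min(0, 6) = 0
I (White): max(14, -18, 2) = 14
J (White): max(-12, -14) = -12
H (Black): min(14, -12, -7) = -12
B (White): max(-5, 0, -12) = 0
M (White): max(-19, 4) = 4
N (White): max(11, -19, -4) = 11
L (Black): min(4, 11) = 4
P (White): max(-14, -11) = -11
Q (White): max(-8, -6, 13) = 13
R (White): max(7, -4) = 7
O (Black): min(-11, 13, 7) = -11
K (White): max(4, -11) = 4
U (White): max(-10, -1) = -1
T (Black): min(-1, 5, -2) = -2
S (White): max(-2, 13) = 13
Root (Black): min(0, 4, 13) = 0

0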